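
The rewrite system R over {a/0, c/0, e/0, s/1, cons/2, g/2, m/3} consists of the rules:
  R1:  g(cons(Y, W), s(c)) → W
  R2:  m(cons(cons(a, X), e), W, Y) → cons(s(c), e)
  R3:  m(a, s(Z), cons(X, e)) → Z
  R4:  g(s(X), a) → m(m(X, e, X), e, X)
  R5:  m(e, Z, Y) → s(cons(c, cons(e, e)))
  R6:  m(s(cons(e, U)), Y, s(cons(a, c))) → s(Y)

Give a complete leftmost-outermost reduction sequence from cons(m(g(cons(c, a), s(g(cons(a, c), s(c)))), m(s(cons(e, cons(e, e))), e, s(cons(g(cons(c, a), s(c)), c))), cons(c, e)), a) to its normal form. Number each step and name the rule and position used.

cons(e, a)

1. cons(m(g(cons(c, a), s(g(cons(a, c), s(c)))), m(s(cons(e, cons(e, e))), e, s(cons(g(cons(c, a), s(c)), c))), cons(c, e)), a)  →  cons(m(g(cons(c, a), s(c)), m(s(cons(e, cons(e, e))), e, s(cons(g(cons(c, a), s(c)), c))), cons(c, e)), a)   [R1 at 1.1.2.1]
2. cons(m(g(cons(c, a), s(c)), m(s(cons(e, cons(e, e))), e, s(cons(g(cons(c, a), s(c)), c))), cons(c, e)), a)  →  cons(m(a, m(s(cons(e, cons(e, e))), e, s(cons(g(cons(c, a), s(c)), c))), cons(c, e)), a)   [R1 at 1.1]
3. cons(m(a, m(s(cons(e, cons(e, e))), e, s(cons(g(cons(c, a), s(c)), c))), cons(c, e)), a)  →  cons(m(a, m(s(cons(e, cons(e, e))), e, s(cons(a, c))), cons(c, e)), a)   [R1 at 1.2.3.1.1]
4. cons(m(a, m(s(cons(e, cons(e, e))), e, s(cons(a, c))), cons(c, e)), a)  →  cons(m(a, s(e), cons(c, e)), a)   [R6 at 1.2]
5. cons(m(a, s(e), cons(c, e)), a)  →  cons(e, a)   [R3 at 1]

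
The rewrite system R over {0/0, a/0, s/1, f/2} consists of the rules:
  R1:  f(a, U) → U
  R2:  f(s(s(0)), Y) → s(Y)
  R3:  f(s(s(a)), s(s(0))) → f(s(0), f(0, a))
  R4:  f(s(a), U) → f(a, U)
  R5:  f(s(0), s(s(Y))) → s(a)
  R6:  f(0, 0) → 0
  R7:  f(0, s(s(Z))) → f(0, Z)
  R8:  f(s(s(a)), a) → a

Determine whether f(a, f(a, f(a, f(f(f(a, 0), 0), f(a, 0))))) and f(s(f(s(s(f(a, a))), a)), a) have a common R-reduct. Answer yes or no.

Reduce t₁ = f(a, f(a, f(a, f(f(f(a, 0), 0), f(a, 0))))):
1. f(a, f(a, f(a, f(f(f(a, 0), 0), f(a, 0)))))  →  f(a, f(a, f(f(f(a, 0), 0), f(a, 0))))   [R1 at ε]
2. f(a, f(a, f(f(f(a, 0), 0), f(a, 0))))  →  f(a, f(f(f(a, 0), 0), f(a, 0)))   [R1 at ε]
3. f(a, f(f(f(a, 0), 0), f(a, 0)))  →  f(f(f(a, 0), 0), f(a, 0))   [R1 at ε]
4. f(f(f(a, 0), 0), f(a, 0))  →  f(f(0, 0), f(a, 0))   [R1 at 1.1]
5. f(f(0, 0), f(a, 0))  →  f(0, f(a, 0))   [R6 at 1]
6. f(0, f(a, 0))  →  f(0, 0)   [R1 at 2]
7. f(0, 0)  →  0   [R6 at ε]

Reduce t₂ = f(s(f(s(s(f(a, a))), a)), a):
1. f(s(f(s(s(f(a, a))), a)), a)  →  f(s(f(s(s(a)), a)), a)   [R1 at 1.1.1.1.1]
2. f(s(f(s(s(a)), a)), a)  →  f(s(a), a)   [R8 at 1.1]
3. f(s(a), a)  →  f(a, a)   [R4 at ε]
4. f(a, a)  →  a   [R1 at ε]

no — NF(t₁) = 0, NF(t₂) = a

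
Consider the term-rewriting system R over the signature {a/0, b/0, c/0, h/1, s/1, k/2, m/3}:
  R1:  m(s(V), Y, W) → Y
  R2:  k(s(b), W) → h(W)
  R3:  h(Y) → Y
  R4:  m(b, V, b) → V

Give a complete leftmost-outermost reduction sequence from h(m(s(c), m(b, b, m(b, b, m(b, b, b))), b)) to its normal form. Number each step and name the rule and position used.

1. h(m(s(c), m(b, b, m(b, b, m(b, b, b))), b))  →  m(s(c), m(b, b, m(b, b, m(b, b, b))), b)   [R3 at ε]
2. m(s(c), m(b, b, m(b, b, m(b, b, b))), b)  →  m(b, b, m(b, b, m(b, b, b)))   [R1 at ε]
3. m(b, b, m(b, b, m(b, b, b)))  →  m(b, b, m(b, b, b))   [R4 at 3.3]
4. m(b, b, m(b, b, b))  →  m(b, b, b)   [R4 at 3]
5. m(b, b, b)  →  b   [R4 at ε]

b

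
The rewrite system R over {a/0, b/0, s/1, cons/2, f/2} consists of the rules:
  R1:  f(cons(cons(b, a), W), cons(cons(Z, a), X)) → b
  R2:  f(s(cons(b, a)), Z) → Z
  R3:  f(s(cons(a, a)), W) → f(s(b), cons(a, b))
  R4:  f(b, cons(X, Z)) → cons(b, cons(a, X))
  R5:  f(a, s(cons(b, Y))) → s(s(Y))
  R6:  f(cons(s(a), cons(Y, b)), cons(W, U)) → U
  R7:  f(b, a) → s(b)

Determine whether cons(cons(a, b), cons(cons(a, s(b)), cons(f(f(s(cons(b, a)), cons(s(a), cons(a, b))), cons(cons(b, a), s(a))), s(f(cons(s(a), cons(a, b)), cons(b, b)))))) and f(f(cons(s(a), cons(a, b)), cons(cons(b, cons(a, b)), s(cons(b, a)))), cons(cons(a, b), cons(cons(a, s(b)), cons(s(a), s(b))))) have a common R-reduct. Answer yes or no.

yes — NF(t₁) = cons(cons(a, b), cons(cons(a, s(b)), cons(s(a), s(b)))), NF(t₂) = cons(cons(a, b), cons(cons(a, s(b)), cons(s(a), s(b))))

Reduce t₁ = cons(cons(a, b), cons(cons(a, s(b)), cons(f(f(s(cons(b, a)), cons(s(a), cons(a, b))), cons(cons(b, a), s(a))), s(f(cons(s(a), cons(a, b)), cons(b, b)))))):
1. cons(cons(a, b), cons(cons(a, s(b)), cons(f(f(s(cons(b, a)), cons(s(a), cons(a, b))), cons(cons(b, a), s(a))), s(f(cons(s(a), cons(a, b)), cons(b, b))))))  →  cons(cons(a, b), cons(cons(a, s(b)), cons(f(cons(s(a), cons(a, b)), cons(cons(b, a), s(a))), s(f(cons(s(a), cons(a, b)), cons(b, b))))))   [R2 at 2.2.1.1]
2. cons(cons(a, b), cons(cons(a, s(b)), cons(f(cons(s(a), cons(a, b)), cons(cons(b, a), s(a))), s(f(cons(s(a), cons(a, b)), cons(b, b))))))  →  cons(cons(a, b), cons(cons(a, s(b)), cons(s(a), s(f(cons(s(a), cons(a, b)), cons(b, b))))))   [R6 at 2.2.1]
3. cons(cons(a, b), cons(cons(a, s(b)), cons(s(a), s(f(cons(s(a), cons(a, b)), cons(b, b))))))  →  cons(cons(a, b), cons(cons(a, s(b)), cons(s(a), s(b))))   [R6 at 2.2.2.1]

Reduce t₂ = f(f(cons(s(a), cons(a, b)), cons(cons(b, cons(a, b)), s(cons(b, a)))), cons(cons(a, b), cons(cons(a, s(b)), cons(s(a), s(b))))):
1. f(f(cons(s(a), cons(a, b)), cons(cons(b, cons(a, b)), s(cons(b, a)))), cons(cons(a, b), cons(cons(a, s(b)), cons(s(a), s(b)))))  →  f(s(cons(b, a)), cons(cons(a, b), cons(cons(a, s(b)), cons(s(a), s(b)))))   [R6 at 1]
2. f(s(cons(b, a)), cons(cons(a, b), cons(cons(a, s(b)), cons(s(a), s(b)))))  →  cons(cons(a, b), cons(cons(a, s(b)), cons(s(a), s(b))))   [R2 at ε]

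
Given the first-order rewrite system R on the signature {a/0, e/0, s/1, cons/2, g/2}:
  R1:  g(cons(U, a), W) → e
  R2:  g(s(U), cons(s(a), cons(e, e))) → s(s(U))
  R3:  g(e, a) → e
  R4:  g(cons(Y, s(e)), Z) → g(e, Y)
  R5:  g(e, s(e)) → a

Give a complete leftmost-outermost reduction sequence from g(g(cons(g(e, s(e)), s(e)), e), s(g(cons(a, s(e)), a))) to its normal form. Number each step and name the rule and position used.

a

1. g(g(cons(g(e, s(e)), s(e)), e), s(g(cons(a, s(e)), a)))  →  g(g(e, g(e, s(e))), s(g(cons(a, s(e)), a)))   [R4 at 1]
2. g(g(e, g(e, s(e))), s(g(cons(a, s(e)), a)))  →  g(g(e, a), s(g(cons(a, s(e)), a)))   [R5 at 1.2]
3. g(g(e, a), s(g(cons(a, s(e)), a)))  →  g(e, s(g(cons(a, s(e)), a)))   [R3 at 1]
4. g(e, s(g(cons(a, s(e)), a)))  →  g(e, s(g(e, a)))   [R4 at 2.1]
5. g(e, s(g(e, a)))  →  g(e, s(e))   [R3 at 2.1]
6. g(e, s(e))  →  a   [R5 at ε]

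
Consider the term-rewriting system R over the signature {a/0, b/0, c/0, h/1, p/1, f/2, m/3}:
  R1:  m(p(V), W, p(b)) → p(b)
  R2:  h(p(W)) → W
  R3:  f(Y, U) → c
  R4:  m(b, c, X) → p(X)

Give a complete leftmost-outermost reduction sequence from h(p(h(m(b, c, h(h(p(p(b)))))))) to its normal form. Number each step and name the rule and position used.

b

1. h(p(h(m(b, c, h(h(p(p(b))))))))  →  h(m(b, c, h(h(p(p(b))))))   [R2 at ε]
2. h(m(b, c, h(h(p(p(b))))))  →  h(p(h(h(p(p(b))))))   [R4 at 1]
3. h(p(h(h(p(p(b))))))  →  h(h(p(p(b))))   [R2 at ε]
4. h(h(p(p(b))))  →  h(p(b))   [R2 at 1]
5. h(p(b))  →  b   [R2 at ε]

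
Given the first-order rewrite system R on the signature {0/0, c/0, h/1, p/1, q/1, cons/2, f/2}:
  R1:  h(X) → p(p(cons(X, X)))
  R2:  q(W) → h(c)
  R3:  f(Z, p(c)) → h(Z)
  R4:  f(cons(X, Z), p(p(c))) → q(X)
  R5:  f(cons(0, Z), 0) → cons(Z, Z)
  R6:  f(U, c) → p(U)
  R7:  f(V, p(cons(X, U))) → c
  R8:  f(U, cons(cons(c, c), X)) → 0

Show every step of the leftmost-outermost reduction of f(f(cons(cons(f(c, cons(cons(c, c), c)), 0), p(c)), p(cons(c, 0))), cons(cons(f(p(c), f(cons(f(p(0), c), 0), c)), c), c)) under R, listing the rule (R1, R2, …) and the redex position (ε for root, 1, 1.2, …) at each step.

1. f(f(cons(cons(f(c, cons(cons(c, c), c)), 0), p(c)), p(cons(c, 0))), cons(cons(f(p(c), f(cons(f(p(0), c), 0), c)), c), c))  →  f(c, cons(cons(f(p(c), f(cons(f(p(0), c), 0), c)), c), c))   [R7 at 1]
2. f(c, cons(cons(f(p(c), f(cons(f(p(0), c), 0), c)), c), c))  →  f(c, cons(cons(f(p(c), p(cons(f(p(0), c), 0))), c), c))   [R6 at 2.1.1.2]
3. f(c, cons(cons(f(p(c), p(cons(f(p(0), c), 0))), c), c))  →  f(c, cons(cons(c, c), c))   [R7 at 2.1.1]
4. f(c, cons(cons(c, c), c))  →  0   [R8 at ε]

0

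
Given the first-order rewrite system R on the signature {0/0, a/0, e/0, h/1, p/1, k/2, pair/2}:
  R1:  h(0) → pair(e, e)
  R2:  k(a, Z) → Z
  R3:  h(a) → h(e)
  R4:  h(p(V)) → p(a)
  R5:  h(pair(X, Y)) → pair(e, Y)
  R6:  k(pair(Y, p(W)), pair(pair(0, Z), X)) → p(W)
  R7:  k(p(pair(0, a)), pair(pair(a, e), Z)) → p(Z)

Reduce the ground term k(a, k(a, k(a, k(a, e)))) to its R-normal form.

e

1. k(a, k(a, k(a, k(a, e))))  →  k(a, k(a, k(a, e)))   [R2 at ε]
2. k(a, k(a, k(a, e)))  →  k(a, k(a, e))   [R2 at ε]
3. k(a, k(a, e))  →  k(a, e)   [R2 at ε]
4. k(a, e)  →  e   [R2 at ε]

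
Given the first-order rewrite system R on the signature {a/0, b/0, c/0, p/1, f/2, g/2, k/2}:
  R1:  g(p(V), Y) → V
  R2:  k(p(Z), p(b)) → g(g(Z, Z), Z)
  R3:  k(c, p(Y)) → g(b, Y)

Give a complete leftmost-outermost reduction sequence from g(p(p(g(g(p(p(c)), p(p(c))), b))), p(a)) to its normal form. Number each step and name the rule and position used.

p(c)

1. g(p(p(g(g(p(p(c)), p(p(c))), b))), p(a))  →  p(g(g(p(p(c)), p(p(c))), b))   [R1 at ε]
2. p(g(g(p(p(c)), p(p(c))), b))  →  p(g(p(c), b))   [R1 at 1.1]
3. p(g(p(c), b))  →  p(c)   [R1 at 1]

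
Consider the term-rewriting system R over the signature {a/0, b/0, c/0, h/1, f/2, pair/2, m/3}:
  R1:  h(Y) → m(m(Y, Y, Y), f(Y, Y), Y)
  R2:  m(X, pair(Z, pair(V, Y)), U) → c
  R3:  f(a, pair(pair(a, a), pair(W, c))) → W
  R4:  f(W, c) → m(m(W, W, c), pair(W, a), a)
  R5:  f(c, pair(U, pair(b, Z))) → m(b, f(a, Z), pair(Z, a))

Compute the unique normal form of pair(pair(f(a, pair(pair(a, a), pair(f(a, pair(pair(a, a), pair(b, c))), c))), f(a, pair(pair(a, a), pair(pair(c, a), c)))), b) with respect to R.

pair(pair(b, pair(c, a)), b)

1. pair(pair(f(a, pair(pair(a, a), pair(f(a, pair(pair(a, a), pair(b, c))), c))), f(a, pair(pair(a, a), pair(pair(c, a), c)))), b)  →  pair(pair(f(a, pair(pair(a, a), pair(b, c))), f(a, pair(pair(a, a), pair(pair(c, a), c)))), b)   [R3 at 1.1]
2. pair(pair(f(a, pair(pair(a, a), pair(b, c))), f(a, pair(pair(a, a), pair(pair(c, a), c)))), b)  →  pair(pair(b, f(a, pair(pair(a, a), pair(pair(c, a), c)))), b)   [R3 at 1.1]
3. pair(pair(b, f(a, pair(pair(a, a), pair(pair(c, a), c)))), b)  →  pair(pair(b, pair(c, a)), b)   [R3 at 1.2]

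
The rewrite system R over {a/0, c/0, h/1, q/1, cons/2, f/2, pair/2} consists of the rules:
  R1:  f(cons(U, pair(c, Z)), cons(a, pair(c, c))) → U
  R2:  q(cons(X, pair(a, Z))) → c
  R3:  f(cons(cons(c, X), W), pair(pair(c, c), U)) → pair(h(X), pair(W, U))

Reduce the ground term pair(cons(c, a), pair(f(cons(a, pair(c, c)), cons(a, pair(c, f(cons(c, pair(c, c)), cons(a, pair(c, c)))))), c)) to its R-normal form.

1. pair(cons(c, a), pair(f(cons(a, pair(c, c)), cons(a, pair(c, f(cons(c, pair(c, c)), cons(a, pair(c, c)))))), c))  →  pair(cons(c, a), pair(f(cons(a, pair(c, c)), cons(a, pair(c, c))), c))   [R1 at 2.1.2.2.2]
2. pair(cons(c, a), pair(f(cons(a, pair(c, c)), cons(a, pair(c, c))), c))  →  pair(cons(c, a), pair(a, c))   [R1 at 2.1]

pair(cons(c, a), pair(a, c))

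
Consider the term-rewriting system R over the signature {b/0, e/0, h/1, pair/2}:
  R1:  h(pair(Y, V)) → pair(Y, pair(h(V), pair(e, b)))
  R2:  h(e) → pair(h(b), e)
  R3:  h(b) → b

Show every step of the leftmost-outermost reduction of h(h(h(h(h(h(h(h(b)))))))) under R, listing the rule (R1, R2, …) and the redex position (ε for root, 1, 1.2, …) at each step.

1. h(h(h(h(h(h(h(h(b))))))))  →  h(h(h(h(h(h(h(b)))))))   [R3 at 1.1.1.1.1.1.1]
2. h(h(h(h(h(h(h(b)))))))  →  h(h(h(h(h(h(b))))))   [R3 at 1.1.1.1.1.1]
3. h(h(h(h(h(h(b))))))  →  h(h(h(h(h(b)))))   [R3 at 1.1.1.1.1]
4. h(h(h(h(h(b)))))  →  h(h(h(h(b))))   [R3 at 1.1.1.1]
5. h(h(h(h(b))))  →  h(h(h(b)))   [R3 at 1.1.1]
6. h(h(h(b)))  →  h(h(b))   [R3 at 1.1]
7. h(h(b))  →  h(b)   [R3 at 1]
8. h(b)  →  b   [R3 at ε]

b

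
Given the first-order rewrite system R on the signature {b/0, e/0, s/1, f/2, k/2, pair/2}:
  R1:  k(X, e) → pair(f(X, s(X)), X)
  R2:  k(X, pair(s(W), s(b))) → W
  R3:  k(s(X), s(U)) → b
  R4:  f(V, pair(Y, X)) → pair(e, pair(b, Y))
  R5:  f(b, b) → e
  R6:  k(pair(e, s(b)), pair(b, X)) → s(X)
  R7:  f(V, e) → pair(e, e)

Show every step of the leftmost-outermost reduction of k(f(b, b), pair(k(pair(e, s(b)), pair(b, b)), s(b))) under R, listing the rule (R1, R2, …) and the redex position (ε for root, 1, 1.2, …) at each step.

b

1. k(f(b, b), pair(k(pair(e, s(b)), pair(b, b)), s(b)))  →  k(e, pair(k(pair(e, s(b)), pair(b, b)), s(b)))   [R5 at 1]
2. k(e, pair(k(pair(e, s(b)), pair(b, b)), s(b)))  →  k(e, pair(s(b), s(b)))   [R6 at 2.1]
3. k(e, pair(s(b), s(b)))  →  b   [R2 at ε]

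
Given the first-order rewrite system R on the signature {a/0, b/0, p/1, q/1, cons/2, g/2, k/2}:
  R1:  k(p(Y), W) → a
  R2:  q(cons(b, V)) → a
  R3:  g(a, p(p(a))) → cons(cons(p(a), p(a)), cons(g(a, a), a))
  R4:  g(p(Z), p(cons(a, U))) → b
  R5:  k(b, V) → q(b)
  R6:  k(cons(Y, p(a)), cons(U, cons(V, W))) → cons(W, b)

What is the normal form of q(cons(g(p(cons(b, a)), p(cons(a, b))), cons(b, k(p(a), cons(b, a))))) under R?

1. q(cons(g(p(cons(b, a)), p(cons(a, b))), cons(b, k(p(a), cons(b, a)))))  →  q(cons(b, cons(b, k(p(a), cons(b, a)))))   [R4 at 1.1]
2. q(cons(b, cons(b, k(p(a), cons(b, a)))))  →  a   [R2 at ε]

a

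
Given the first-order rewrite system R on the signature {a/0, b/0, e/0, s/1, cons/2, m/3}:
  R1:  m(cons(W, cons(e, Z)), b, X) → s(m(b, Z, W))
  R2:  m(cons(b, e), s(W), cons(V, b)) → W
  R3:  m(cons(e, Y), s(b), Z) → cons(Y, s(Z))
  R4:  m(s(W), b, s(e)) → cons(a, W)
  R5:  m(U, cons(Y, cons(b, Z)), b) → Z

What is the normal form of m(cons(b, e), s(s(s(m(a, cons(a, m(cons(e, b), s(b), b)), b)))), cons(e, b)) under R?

1. m(cons(b, e), s(s(s(m(a, cons(a, m(cons(e, b), s(b), b)), b)))), cons(e, b))  →  s(s(m(a, cons(a, m(cons(e, b), s(b), b)), b)))   [R2 at ε]
2. s(s(m(a, cons(a, m(cons(e, b), s(b), b)), b)))  →  s(s(m(a, cons(a, cons(b, s(b))), b)))   [R3 at 1.1.2.2]
3. s(s(m(a, cons(a, cons(b, s(b))), b)))  →  s(s(s(b)))   [R5 at 1.1]

s(s(s(b)))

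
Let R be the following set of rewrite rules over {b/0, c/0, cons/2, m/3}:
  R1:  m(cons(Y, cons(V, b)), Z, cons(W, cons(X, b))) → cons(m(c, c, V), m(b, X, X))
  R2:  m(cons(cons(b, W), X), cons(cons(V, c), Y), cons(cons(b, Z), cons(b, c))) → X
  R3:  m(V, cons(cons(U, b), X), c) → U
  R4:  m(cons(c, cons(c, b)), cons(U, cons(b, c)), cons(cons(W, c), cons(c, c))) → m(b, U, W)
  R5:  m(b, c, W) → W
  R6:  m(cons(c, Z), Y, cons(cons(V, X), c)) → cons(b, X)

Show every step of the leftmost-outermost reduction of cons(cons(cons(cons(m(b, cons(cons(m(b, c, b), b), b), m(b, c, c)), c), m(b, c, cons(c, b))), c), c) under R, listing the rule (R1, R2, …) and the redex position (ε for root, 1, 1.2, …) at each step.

1. cons(cons(cons(cons(m(b, cons(cons(m(b, c, b), b), b), m(b, c, c)), c), m(b, c, cons(c, b))), c), c)  →  cons(cons(cons(cons(m(b, cons(cons(b, b), b), m(b, c, c)), c), m(b, c, cons(c, b))), c), c)   [R5 at 1.1.1.1.2.1.1]
2. cons(cons(cons(cons(m(b, cons(cons(b, b), b), m(b, c, c)), c), m(b, c, cons(c, b))), c), c)  →  cons(cons(cons(cons(m(b, cons(cons(b, b), b), c), c), m(b, c, cons(c, b))), c), c)   [R5 at 1.1.1.1.3]
3. cons(cons(cons(cons(m(b, cons(cons(b, b), b), c), c), m(b, c, cons(c, b))), c), c)  →  cons(cons(cons(cons(b, c), m(b, c, cons(c, b))), c), c)   [R3 at 1.1.1.1]
4. cons(cons(cons(cons(b, c), m(b, c, cons(c, b))), c), c)  →  cons(cons(cons(cons(b, c), cons(c, b)), c), c)   [R5 at 1.1.2]

cons(cons(cons(cons(b, c), cons(c, b)), c), c)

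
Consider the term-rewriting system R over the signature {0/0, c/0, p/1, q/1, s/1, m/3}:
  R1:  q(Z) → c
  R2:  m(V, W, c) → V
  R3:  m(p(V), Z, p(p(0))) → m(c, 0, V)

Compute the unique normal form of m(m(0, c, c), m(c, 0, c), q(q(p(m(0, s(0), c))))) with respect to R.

0

1. m(m(0, c, c), m(c, 0, c), q(q(p(m(0, s(0), c)))))  →  m(0, m(c, 0, c), q(q(p(m(0, s(0), c)))))   [R2 at 1]
2. m(0, m(c, 0, c), q(q(p(m(0, s(0), c)))))  →  m(0, c, q(q(p(m(0, s(0), c)))))   [R2 at 2]
3. m(0, c, q(q(p(m(0, s(0), c)))))  →  m(0, c, c)   [R1 at 3]
4. m(0, c, c)  →  0   [R2 at ε]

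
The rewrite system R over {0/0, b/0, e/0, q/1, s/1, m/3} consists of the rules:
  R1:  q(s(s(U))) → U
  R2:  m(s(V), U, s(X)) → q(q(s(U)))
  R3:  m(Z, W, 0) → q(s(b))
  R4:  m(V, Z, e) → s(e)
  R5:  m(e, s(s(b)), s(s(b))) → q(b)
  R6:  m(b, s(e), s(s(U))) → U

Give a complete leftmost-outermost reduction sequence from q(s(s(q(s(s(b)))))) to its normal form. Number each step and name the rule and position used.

1. q(s(s(q(s(s(b))))))  →  q(s(s(b)))   [R1 at ε]
2. q(s(s(b)))  →  b   [R1 at ε]

b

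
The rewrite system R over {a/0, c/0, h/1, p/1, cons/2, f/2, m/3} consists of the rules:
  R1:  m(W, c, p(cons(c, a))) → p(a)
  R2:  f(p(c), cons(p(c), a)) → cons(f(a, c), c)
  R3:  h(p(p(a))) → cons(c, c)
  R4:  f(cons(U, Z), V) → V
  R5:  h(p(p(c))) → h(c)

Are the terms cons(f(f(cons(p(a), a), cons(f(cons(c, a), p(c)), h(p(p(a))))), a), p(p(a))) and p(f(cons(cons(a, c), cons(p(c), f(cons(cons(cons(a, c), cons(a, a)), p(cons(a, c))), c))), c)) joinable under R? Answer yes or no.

Reduce t₁ = cons(f(f(cons(p(a), a), cons(f(cons(c, a), p(c)), h(p(p(a))))), a), p(p(a))):
1. cons(f(f(cons(p(a), a), cons(f(cons(c, a), p(c)), h(p(p(a))))), a), p(p(a)))  →  cons(f(cons(f(cons(c, a), p(c)), h(p(p(a)))), a), p(p(a)))   [R4 at 1.1]
2. cons(f(cons(f(cons(c, a), p(c)), h(p(p(a)))), a), p(p(a)))  →  cons(a, p(p(a)))   [R4 at 1]

Reduce t₂ = p(f(cons(cons(a, c), cons(p(c), f(cons(cons(cons(a, c), cons(a, a)), p(cons(a, c))), c))), c)):
1. p(f(cons(cons(a, c), cons(p(c), f(cons(cons(cons(a, c), cons(a, a)), p(cons(a, c))), c))), c))  →  p(c)   [R4 at 1]

no — NF(t₁) = cons(a, p(p(a))), NF(t₂) = p(c)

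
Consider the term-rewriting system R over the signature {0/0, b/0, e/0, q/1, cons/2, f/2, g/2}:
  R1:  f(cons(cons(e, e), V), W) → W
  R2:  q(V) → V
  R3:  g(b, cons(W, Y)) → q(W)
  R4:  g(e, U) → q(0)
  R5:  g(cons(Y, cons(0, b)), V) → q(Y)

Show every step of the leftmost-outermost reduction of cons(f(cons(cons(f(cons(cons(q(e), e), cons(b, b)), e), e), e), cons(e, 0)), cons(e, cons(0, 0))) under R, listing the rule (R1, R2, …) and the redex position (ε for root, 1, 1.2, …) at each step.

cons(cons(e, 0), cons(e, cons(0, 0)))

1. cons(f(cons(cons(f(cons(cons(q(e), e), cons(b, b)), e), e), e), cons(e, 0)), cons(e, cons(0, 0)))  →  cons(f(cons(cons(f(cons(cons(e, e), cons(b, b)), e), e), e), cons(e, 0)), cons(e, cons(0, 0)))   [R2 at 1.1.1.1.1.1.1]
2. cons(f(cons(cons(f(cons(cons(e, e), cons(b, b)), e), e), e), cons(e, 0)), cons(e, cons(0, 0)))  →  cons(f(cons(cons(e, e), e), cons(e, 0)), cons(e, cons(0, 0)))   [R1 at 1.1.1.1]
3. cons(f(cons(cons(e, e), e), cons(e, 0)), cons(e, cons(0, 0)))  →  cons(cons(e, 0), cons(e, cons(0, 0)))   [R1 at 1]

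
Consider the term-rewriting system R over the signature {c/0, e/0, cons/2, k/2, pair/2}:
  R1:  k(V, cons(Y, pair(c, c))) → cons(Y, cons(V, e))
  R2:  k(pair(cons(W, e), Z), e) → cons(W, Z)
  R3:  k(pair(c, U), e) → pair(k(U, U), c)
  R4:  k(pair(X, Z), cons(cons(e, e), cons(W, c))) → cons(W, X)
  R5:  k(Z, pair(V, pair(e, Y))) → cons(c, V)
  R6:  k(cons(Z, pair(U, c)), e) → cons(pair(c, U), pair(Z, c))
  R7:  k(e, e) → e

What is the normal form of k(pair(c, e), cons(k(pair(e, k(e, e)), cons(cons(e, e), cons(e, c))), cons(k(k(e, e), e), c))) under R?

1. k(pair(c, e), cons(k(pair(e, k(e, e)), cons(cons(e, e), cons(e, c))), cons(k(k(e, e), e), c)))  →  k(pair(c, e), cons(cons(e, e), cons(k(k(e, e), e), c)))   [R4 at 2.1]
2. k(pair(c, e), cons(cons(e, e), cons(k(k(e, e), e), c)))  →  cons(k(k(e, e), e), c)   [R4 at ε]
3. cons(k(k(e, e), e), c)  →  cons(k(e, e), c)   [R7 at 1.1]
4. cons(k(e, e), c)  →  cons(e, c)   [R7 at 1]

cons(e, c)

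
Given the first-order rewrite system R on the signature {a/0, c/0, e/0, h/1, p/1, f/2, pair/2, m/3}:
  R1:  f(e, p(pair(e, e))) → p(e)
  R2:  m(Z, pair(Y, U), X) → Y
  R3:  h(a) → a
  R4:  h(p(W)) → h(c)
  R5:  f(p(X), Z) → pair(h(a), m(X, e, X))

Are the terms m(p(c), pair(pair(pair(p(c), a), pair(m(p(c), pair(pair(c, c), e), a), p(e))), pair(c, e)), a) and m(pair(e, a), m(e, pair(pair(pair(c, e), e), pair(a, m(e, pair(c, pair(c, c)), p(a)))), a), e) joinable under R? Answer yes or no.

Reduce t₁ = m(p(c), pair(pair(pair(p(c), a), pair(m(p(c), pair(pair(c, c), e), a), p(e))), pair(c, e)), a):
1. m(p(c), pair(pair(pair(p(c), a), pair(m(p(c), pair(pair(c, c), e), a), p(e))), pair(c, e)), a)  →  pair(pair(p(c), a), pair(m(p(c), pair(pair(c, c), e), a), p(e)))   [R2 at ε]
2. pair(pair(p(c), a), pair(m(p(c), pair(pair(c, c), e), a), p(e)))  →  pair(pair(p(c), a), pair(pair(c, c), p(e)))   [R2 at 2.1]

Reduce t₂ = m(pair(e, a), m(e, pair(pair(pair(c, e), e), pair(a, m(e, pair(c, pair(c, c)), p(a)))), a), e):
1. m(pair(e, a), m(e, pair(pair(pair(c, e), e), pair(a, m(e, pair(c, pair(c, c)), p(a)))), a), e)  →  m(pair(e, a), pair(pair(c, e), e), e)   [R2 at 2]
2. m(pair(e, a), pair(pair(c, e), e), e)  →  pair(c, e)   [R2 at ε]

no — NF(t₁) = pair(pair(p(c), a), pair(pair(c, c), p(e))), NF(t₂) = pair(c, e)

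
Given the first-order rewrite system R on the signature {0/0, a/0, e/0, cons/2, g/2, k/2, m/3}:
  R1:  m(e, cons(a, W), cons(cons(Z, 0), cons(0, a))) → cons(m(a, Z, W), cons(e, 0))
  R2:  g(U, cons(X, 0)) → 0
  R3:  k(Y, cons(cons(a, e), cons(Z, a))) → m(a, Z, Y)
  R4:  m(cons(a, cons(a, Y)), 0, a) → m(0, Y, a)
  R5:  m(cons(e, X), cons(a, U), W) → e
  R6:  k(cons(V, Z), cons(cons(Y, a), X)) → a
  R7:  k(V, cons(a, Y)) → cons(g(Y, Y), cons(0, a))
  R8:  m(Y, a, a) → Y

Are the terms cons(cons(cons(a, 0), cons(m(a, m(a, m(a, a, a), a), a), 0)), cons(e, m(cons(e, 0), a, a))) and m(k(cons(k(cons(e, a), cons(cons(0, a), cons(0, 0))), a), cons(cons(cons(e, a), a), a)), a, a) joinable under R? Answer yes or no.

no — NF(t₁) = cons(cons(cons(a, 0), cons(a, 0)), cons(e, cons(e, 0))), NF(t₂) = a

Reduce t₁ = cons(cons(cons(a, 0), cons(m(a, m(a, m(a, a, a), a), a), 0)), cons(e, m(cons(e, 0), a, a))):
1. cons(cons(cons(a, 0), cons(m(a, m(a, m(a, a, a), a), a), 0)), cons(e, m(cons(e, 0), a, a)))  →  cons(cons(cons(a, 0), cons(m(a, m(a, a, a), a), 0)), cons(e, m(cons(e, 0), a, a)))   [R8 at 1.2.1.2.2]
2. cons(cons(cons(a, 0), cons(m(a, m(a, a, a), a), 0)), cons(e, m(cons(e, 0), a, a)))  →  cons(cons(cons(a, 0), cons(m(a, a, a), 0)), cons(e, m(cons(e, 0), a, a)))   [R8 at 1.2.1.2]
3. cons(cons(cons(a, 0), cons(m(a, a, a), 0)), cons(e, m(cons(e, 0), a, a)))  →  cons(cons(cons(a, 0), cons(a, 0)), cons(e, m(cons(e, 0), a, a)))   [R8 at 1.2.1]
4. cons(cons(cons(a, 0), cons(a, 0)), cons(e, m(cons(e, 0), a, a)))  →  cons(cons(cons(a, 0), cons(a, 0)), cons(e, cons(e, 0)))   [R8 at 2.2]

Reduce t₂ = m(k(cons(k(cons(e, a), cons(cons(0, a), cons(0, 0))), a), cons(cons(cons(e, a), a), a)), a, a):
1. m(k(cons(k(cons(e, a), cons(cons(0, a), cons(0, 0))), a), cons(cons(cons(e, a), a), a)), a, a)  →  k(cons(k(cons(e, a), cons(cons(0, a), cons(0, 0))), a), cons(cons(cons(e, a), a), a))   [R8 at ε]
2. k(cons(k(cons(e, a), cons(cons(0, a), cons(0, 0))), a), cons(cons(cons(e, a), a), a))  →  a   [R6 at ε]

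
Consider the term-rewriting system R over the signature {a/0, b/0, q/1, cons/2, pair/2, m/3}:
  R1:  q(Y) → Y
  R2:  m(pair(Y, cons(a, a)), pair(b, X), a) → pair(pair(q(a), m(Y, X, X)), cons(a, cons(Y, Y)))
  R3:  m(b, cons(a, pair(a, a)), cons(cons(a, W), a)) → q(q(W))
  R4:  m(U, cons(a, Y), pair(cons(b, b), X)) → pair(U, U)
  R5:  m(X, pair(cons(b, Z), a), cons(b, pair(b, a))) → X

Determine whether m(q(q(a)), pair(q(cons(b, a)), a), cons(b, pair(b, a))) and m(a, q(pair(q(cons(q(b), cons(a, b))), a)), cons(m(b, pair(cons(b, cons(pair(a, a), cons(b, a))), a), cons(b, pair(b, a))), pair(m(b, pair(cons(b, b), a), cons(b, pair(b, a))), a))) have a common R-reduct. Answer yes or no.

yes — NF(t₁) = a, NF(t₂) = a

Reduce t₁ = m(q(q(a)), pair(q(cons(b, a)), a), cons(b, pair(b, a))):
1. m(q(q(a)), pair(q(cons(b, a)), a), cons(b, pair(b, a)))  →  m(q(a), pair(q(cons(b, a)), a), cons(b, pair(b, a)))   [R1 at 1]
2. m(q(a), pair(q(cons(b, a)), a), cons(b, pair(b, a)))  →  m(a, pair(q(cons(b, a)), a), cons(b, pair(b, a)))   [R1 at 1]
3. m(a, pair(q(cons(b, a)), a), cons(b, pair(b, a)))  →  m(a, pair(cons(b, a), a), cons(b, pair(b, a)))   [R1 at 2.1]
4. m(a, pair(cons(b, a), a), cons(b, pair(b, a)))  →  a   [R5 at ε]

Reduce t₂ = m(a, q(pair(q(cons(q(b), cons(a, b))), a)), cons(m(b, pair(cons(b, cons(pair(a, a), cons(b, a))), a), cons(b, pair(b, a))), pair(m(b, pair(cons(b, b), a), cons(b, pair(b, a))), a))):
1. m(a, q(pair(q(cons(q(b), cons(a, b))), a)), cons(m(b, pair(cons(b, cons(pair(a, a), cons(b, a))), a), cons(b, pair(b, a))), pair(m(b, pair(cons(b, b), a), cons(b, pair(b, a))), a)))  →  m(a, pair(q(cons(q(b), cons(a, b))), a), cons(m(b, pair(cons(b, cons(pair(a, a), cons(b, a))), a), cons(b, pair(b, a))), pair(m(b, pair(cons(b, b), a), cons(b, pair(b, a))), a)))   [R1 at 2]
2. m(a, pair(q(cons(q(b), cons(a, b))), a), cons(m(b, pair(cons(b, cons(pair(a, a), cons(b, a))), a), cons(b, pair(b, a))), pair(m(b, pair(cons(b, b), a), cons(b, pair(b, a))), a)))  →  m(a, pair(cons(q(b), cons(a, b)), a), cons(m(b, pair(cons(b, cons(pair(a, a), cons(b, a))), a), cons(b, pair(b, a))), pair(m(b, pair(cons(b, b), a), cons(b, pair(b, a))), a)))   [R1 at 2.1]
3. m(a, pair(cons(q(b), cons(a, b)), a), cons(m(b, pair(cons(b, cons(pair(a, a), cons(b, a))), a), cons(b, pair(b, a))), pair(m(b, pair(cons(b, b), a), cons(b, pair(b, a))), a)))  →  m(a, pair(cons(b, cons(a, b)), a), cons(m(b, pair(cons(b, cons(pair(a, a), cons(b, a))), a), cons(b, pair(b, a))), pair(m(b, pair(cons(b, b), a), cons(b, pair(b, a))), a)))   [R1 at 2.1.1]
4. m(a, pair(cons(b, cons(a, b)), a), cons(m(b, pair(cons(b, cons(pair(a, a), cons(b, a))), a), cons(b, pair(b, a))), pair(m(b, pair(cons(b, b), a), cons(b, pair(b, a))), a)))  →  m(a, pair(cons(b, cons(a, b)), a), cons(b, pair(m(b, pair(cons(b, b), a), cons(b, pair(b, a))), a)))   [R5 at 3.1]
5. m(a, pair(cons(b, cons(a, b)), a), cons(b, pair(m(b, pair(cons(b, b), a), cons(b, pair(b, a))), a)))  →  m(a, pair(cons(b, cons(a, b)), a), cons(b, pair(b, a)))   [R5 at 3.2.1]
6. m(a, pair(cons(b, cons(a, b)), a), cons(b, pair(b, a)))  →  a   [R5 at ε]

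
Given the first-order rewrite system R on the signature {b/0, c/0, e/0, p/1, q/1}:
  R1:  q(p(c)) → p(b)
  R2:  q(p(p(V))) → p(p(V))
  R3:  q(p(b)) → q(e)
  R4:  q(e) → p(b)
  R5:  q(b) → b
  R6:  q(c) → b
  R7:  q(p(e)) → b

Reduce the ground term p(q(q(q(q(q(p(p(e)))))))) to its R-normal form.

1. p(q(q(q(q(q(p(p(e))))))))  →  p(q(q(q(q(p(p(e)))))))   [R2 at 1.1.1.1.1]
2. p(q(q(q(q(p(p(e)))))))  →  p(q(q(q(p(p(e))))))   [R2 at 1.1.1.1]
3. p(q(q(q(p(p(e))))))  →  p(q(q(p(p(e)))))   [R2 at 1.1.1]
4. p(q(q(p(p(e)))))  →  p(q(p(p(e))))   [R2 at 1.1]
5. p(q(p(p(e))))  →  p(p(p(e)))   [R2 at 1]

p(p(p(e)))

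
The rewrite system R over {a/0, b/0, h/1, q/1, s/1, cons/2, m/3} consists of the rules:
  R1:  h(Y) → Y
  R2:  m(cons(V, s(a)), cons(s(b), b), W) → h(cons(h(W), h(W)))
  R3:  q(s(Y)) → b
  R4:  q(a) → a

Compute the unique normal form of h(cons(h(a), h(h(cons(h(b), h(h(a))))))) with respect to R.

cons(a, cons(b, a))

1. h(cons(h(a), h(h(cons(h(b), h(h(a)))))))  →  cons(h(a), h(h(cons(h(b), h(h(a))))))   [R1 at ε]
2. cons(h(a), h(h(cons(h(b), h(h(a))))))  →  cons(a, h(h(cons(h(b), h(h(a))))))   [R1 at 1]
3. cons(a, h(h(cons(h(b), h(h(a))))))  →  cons(a, h(cons(h(b), h(h(a)))))   [R1 at 2]
4. cons(a, h(cons(h(b), h(h(a)))))  →  cons(a, cons(h(b), h(h(a))))   [R1 at 2]
5. cons(a, cons(h(b), h(h(a))))  →  cons(a, cons(b, h(h(a))))   [R1 at 2.1]
6. cons(a, cons(b, h(h(a))))  →  cons(a, cons(b, h(a)))   [R1 at 2.2]
7. cons(a, cons(b, h(a)))  →  cons(a, cons(b, a))   [R1 at 2.2]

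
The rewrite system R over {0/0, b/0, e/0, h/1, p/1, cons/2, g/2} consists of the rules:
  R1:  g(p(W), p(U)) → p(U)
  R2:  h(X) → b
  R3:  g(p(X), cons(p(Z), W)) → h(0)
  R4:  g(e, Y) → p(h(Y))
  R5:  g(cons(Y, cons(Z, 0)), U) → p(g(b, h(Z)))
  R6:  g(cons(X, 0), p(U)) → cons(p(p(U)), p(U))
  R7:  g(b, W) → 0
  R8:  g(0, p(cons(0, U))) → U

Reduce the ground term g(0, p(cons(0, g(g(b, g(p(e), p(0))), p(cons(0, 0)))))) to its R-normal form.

1. g(0, p(cons(0, g(g(b, g(p(e), p(0))), p(cons(0, 0))))))  →  g(g(b, g(p(e), p(0))), p(cons(0, 0)))   [R8 at ε]
2. g(g(b, g(p(e), p(0))), p(cons(0, 0)))  →  g(0, p(cons(0, 0)))   [R7 at 1]
3. g(0, p(cons(0, 0)))  →  0   [R8 at ε]

0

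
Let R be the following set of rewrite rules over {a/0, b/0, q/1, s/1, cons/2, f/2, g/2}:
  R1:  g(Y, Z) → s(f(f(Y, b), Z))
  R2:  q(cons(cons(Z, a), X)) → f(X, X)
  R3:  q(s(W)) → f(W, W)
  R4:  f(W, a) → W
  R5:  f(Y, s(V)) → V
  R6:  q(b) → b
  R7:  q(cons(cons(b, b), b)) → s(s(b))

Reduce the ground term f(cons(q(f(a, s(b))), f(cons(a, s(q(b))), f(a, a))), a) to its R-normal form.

1. f(cons(q(f(a, s(b))), f(cons(a, s(q(b))), f(a, a))), a)  →  cons(q(f(a, s(b))), f(cons(a, s(q(b))), f(a, a)))   [R4 at ε]
2. cons(q(f(a, s(b))), f(cons(a, s(q(b))), f(a, a)))  →  cons(q(b), f(cons(a, s(q(b))), f(a, a)))   [R5 at 1.1]
3. cons(q(b), f(cons(a, s(q(b))), f(a, a)))  →  cons(b, f(cons(a, s(q(b))), f(a, a)))   [R6 at 1]
4. cons(b, f(cons(a, s(q(b))), f(a, a)))  →  cons(b, f(cons(a, s(b)), f(a, a)))   [R6 at 2.1.2.1]
5. cons(b, f(cons(a, s(b)), f(a, a)))  →  cons(b, f(cons(a, s(b)), a))   [R4 at 2.2]
6. cons(b, f(cons(a, s(b)), a))  →  cons(b, cons(a, s(b)))   [R4 at 2]

cons(b, cons(a, s(b)))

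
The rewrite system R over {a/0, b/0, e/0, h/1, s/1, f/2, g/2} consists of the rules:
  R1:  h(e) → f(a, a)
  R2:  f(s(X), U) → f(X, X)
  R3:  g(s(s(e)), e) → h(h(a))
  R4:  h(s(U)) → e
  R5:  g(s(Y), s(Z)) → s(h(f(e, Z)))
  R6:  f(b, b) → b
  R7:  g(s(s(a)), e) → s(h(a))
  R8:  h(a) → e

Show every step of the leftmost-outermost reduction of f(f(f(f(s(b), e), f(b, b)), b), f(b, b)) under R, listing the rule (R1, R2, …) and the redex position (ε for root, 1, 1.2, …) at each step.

1. f(f(f(f(s(b), e), f(b, b)), b), f(b, b))  →  f(f(f(f(b, b), f(b, b)), b), f(b, b))   [R2 at 1.1.1]
2. f(f(f(f(b, b), f(b, b)), b), f(b, b))  →  f(f(f(b, f(b, b)), b), f(b, b))   [R6 at 1.1.1]
3. f(f(f(b, f(b, b)), b), f(b, b))  →  f(f(f(b, b), b), f(b, b))   [R6 at 1.1.2]
4. f(f(f(b, b), b), f(b, b))  →  f(f(b, b), f(b, b))   [R6 at 1.1]
5. f(f(b, b), f(b, b))  →  f(b, f(b, b))   [R6 at 1]
6. f(b, f(b, b))  →  f(b, b)   [R6 at 2]
7. f(b, b)  →  b   [R6 at ε]

b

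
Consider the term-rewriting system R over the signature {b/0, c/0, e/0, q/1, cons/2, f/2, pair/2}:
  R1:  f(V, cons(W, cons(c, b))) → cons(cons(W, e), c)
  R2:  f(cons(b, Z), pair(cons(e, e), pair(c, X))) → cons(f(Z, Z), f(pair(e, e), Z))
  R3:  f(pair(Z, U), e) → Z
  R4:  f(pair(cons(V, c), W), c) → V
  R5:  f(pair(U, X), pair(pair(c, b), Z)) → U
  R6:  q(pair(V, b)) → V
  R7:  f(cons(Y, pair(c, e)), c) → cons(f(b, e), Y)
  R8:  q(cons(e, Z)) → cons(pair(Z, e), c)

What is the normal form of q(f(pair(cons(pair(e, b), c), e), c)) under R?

e

1. q(f(pair(cons(pair(e, b), c), e), c))  →  q(pair(e, b))   [R4 at 1]
2. q(pair(e, b))  →  e   [R6 at ε]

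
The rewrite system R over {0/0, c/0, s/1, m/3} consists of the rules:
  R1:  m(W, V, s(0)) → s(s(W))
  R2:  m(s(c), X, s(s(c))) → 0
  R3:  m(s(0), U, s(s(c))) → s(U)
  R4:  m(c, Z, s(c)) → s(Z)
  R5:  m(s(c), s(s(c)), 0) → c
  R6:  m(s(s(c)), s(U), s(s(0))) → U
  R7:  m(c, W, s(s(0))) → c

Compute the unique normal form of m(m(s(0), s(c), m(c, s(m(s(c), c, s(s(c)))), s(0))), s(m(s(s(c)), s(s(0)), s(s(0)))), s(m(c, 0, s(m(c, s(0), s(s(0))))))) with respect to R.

1. m(m(s(0), s(c), m(c, s(m(s(c), c, s(s(c)))), s(0))), s(m(s(s(c)), s(s(0)), s(s(0)))), s(m(c, 0, s(m(c, s(0), s(s(0)))))))  →  m(m(s(0), s(c), s(s(c))), s(m(s(s(c)), s(s(0)), s(s(0)))), s(m(c, 0, s(m(c, s(0), s(s(0)))))))   [R1 at 1.3]
2. m(m(s(0), s(c), s(s(c))), s(m(s(s(c)), s(s(0)), s(s(0)))), s(m(c, 0, s(m(c, s(0), s(s(0)))))))  →  m(s(s(c)), s(m(s(s(c)), s(s(0)), s(s(0)))), s(m(c, 0, s(m(c, s(0), s(s(0)))))))   [R3 at 1]
3. m(s(s(c)), s(m(s(s(c)), s(s(0)), s(s(0)))), s(m(c, 0, s(m(c, s(0), s(s(0)))))))  →  m(s(s(c)), s(s(0)), s(m(c, 0, s(m(c, s(0), s(s(0)))))))   [R6 at 2.1]
4. m(s(s(c)), s(s(0)), s(m(c, 0, s(m(c, s(0), s(s(0)))))))  →  m(s(s(c)), s(s(0)), s(m(c, 0, s(c))))   [R7 at 3.1.3.1]
5. m(s(s(c)), s(s(0)), s(m(c, 0, s(c))))  →  m(s(s(c)), s(s(0)), s(s(0)))   [R4 at 3.1]
6. m(s(s(c)), s(s(0)), s(s(0)))  →  s(0)   [R6 at ε]

s(0)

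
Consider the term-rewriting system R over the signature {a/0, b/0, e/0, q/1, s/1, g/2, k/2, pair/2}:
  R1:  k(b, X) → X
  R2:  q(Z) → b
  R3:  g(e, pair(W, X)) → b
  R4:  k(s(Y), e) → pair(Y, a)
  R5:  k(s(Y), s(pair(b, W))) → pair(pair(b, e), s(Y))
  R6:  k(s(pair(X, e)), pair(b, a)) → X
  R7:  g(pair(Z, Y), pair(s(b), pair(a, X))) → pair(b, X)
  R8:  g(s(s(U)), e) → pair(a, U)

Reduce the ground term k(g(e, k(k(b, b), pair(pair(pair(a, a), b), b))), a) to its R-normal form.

1. k(g(e, k(k(b, b), pair(pair(pair(a, a), b), b))), a)  →  k(g(e, k(b, pair(pair(pair(a, a), b), b))), a)   [R1 at 1.2.1]
2. k(g(e, k(b, pair(pair(pair(a, a), b), b))), a)  →  k(g(e, pair(pair(pair(a, a), b), b)), a)   [R1 at 1.2]
3. k(g(e, pair(pair(pair(a, a), b), b)), a)  →  k(b, a)   [R3 at 1]
4. k(b, a)  →  a   [R1 at ε]

a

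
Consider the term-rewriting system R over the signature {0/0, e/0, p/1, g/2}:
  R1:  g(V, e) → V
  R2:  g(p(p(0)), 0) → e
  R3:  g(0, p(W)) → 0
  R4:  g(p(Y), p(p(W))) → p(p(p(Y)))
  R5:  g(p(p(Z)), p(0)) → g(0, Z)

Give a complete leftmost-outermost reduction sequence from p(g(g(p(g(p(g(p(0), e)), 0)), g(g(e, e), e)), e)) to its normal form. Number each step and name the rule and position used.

1. p(g(g(p(g(p(g(p(0), e)), 0)), g(g(e, e), e)), e))  →  p(g(p(g(p(g(p(0), e)), 0)), g(g(e, e), e)))   [R1 at 1]
2. p(g(p(g(p(g(p(0), e)), 0)), g(g(e, e), e)))  →  p(g(p(g(p(p(0)), 0)), g(g(e, e), e)))   [R1 at 1.1.1.1.1]
3. p(g(p(g(p(p(0)), 0)), g(g(e, e), e)))  →  p(g(p(e), g(g(e, e), e)))   [R2 at 1.1.1]
4. p(g(p(e), g(g(e, e), e)))  →  p(g(p(e), g(e, e)))   [R1 at 1.2]
5. p(g(p(e), g(e, e)))  →  p(g(p(e), e))   [R1 at 1.2]
6. p(g(p(e), e))  →  p(p(e))   [R1 at 1]

p(p(e))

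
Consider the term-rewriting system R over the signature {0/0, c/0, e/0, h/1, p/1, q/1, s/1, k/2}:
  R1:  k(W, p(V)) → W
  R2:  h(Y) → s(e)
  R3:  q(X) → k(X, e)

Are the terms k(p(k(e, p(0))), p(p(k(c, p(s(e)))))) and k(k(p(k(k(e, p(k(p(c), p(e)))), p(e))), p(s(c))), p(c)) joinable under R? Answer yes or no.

yes — NF(t₁) = p(e), NF(t₂) = p(e)

Reduce t₁ = k(p(k(e, p(0))), p(p(k(c, p(s(e)))))):
1. k(p(k(e, p(0))), p(p(k(c, p(s(e))))))  →  p(k(e, p(0)))   [R1 at ε]
2. p(k(e, p(0)))  →  p(e)   [R1 at 1]

Reduce t₂ = k(k(p(k(k(e, p(k(p(c), p(e)))), p(e))), p(s(c))), p(c)):
1. k(k(p(k(k(e, p(k(p(c), p(e)))), p(e))), p(s(c))), p(c))  →  k(p(k(k(e, p(k(p(c), p(e)))), p(e))), p(s(c)))   [R1 at ε]
2. k(p(k(k(e, p(k(p(c), p(e)))), p(e))), p(s(c)))  →  p(k(k(e, p(k(p(c), p(e)))), p(e)))   [R1 at ε]
3. p(k(k(e, p(k(p(c), p(e)))), p(e)))  →  p(k(e, p(k(p(c), p(e)))))   [R1 at 1]
4. p(k(e, p(k(p(c), p(e)))))  →  p(e)   [R1 at 1]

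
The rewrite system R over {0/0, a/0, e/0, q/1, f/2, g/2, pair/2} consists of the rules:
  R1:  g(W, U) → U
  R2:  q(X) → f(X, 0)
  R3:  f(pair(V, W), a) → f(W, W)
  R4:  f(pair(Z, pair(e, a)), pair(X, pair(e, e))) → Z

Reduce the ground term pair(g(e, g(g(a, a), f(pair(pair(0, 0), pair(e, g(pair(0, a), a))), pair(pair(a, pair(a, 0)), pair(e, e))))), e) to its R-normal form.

1. pair(g(e, g(g(a, a), f(pair(pair(0, 0), pair(e, g(pair(0, a), a))), pair(pair(a, pair(a, 0)), pair(e, e))))), e)  →  pair(g(g(a, a), f(pair(pair(0, 0), pair(e, g(pair(0, a), a))), pair(pair(a, pair(a, 0)), pair(e, e)))), e)   [R1 at 1]
2. pair(g(g(a, a), f(pair(pair(0, 0), pair(e, g(pair(0, a), a))), pair(pair(a, pair(a, 0)), pair(e, e)))), e)  →  pair(f(pair(pair(0, 0), pair(e, g(pair(0, a), a))), pair(pair(a, pair(a, 0)), pair(e, e))), e)   [R1 at 1]
3. pair(f(pair(pair(0, 0), pair(e, g(pair(0, a), a))), pair(pair(a, pair(a, 0)), pair(e, e))), e)  →  pair(f(pair(pair(0, 0), pair(e, a)), pair(pair(a, pair(a, 0)), pair(e, e))), e)   [R1 at 1.1.2.2]
4. pair(f(pair(pair(0, 0), pair(e, a)), pair(pair(a, pair(a, 0)), pair(e, e))), e)  →  pair(pair(0, 0), e)   [R4 at 1]

pair(pair(0, 0), e)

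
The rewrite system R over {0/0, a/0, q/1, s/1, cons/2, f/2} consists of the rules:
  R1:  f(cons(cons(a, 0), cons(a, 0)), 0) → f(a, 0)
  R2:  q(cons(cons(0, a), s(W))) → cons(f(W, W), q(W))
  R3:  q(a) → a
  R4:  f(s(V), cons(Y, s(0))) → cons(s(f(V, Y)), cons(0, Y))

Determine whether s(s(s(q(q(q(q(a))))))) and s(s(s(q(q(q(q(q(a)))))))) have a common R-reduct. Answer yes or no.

Reduce t₁ = s(s(s(q(q(q(q(a))))))):
1. s(s(s(q(q(q(q(a)))))))  →  s(s(s(q(q(q(a))))))   [R3 at 1.1.1.1.1.1]
2. s(s(s(q(q(q(a))))))  →  s(s(s(q(q(a)))))   [R3 at 1.1.1.1.1]
3. s(s(s(q(q(a)))))  →  s(s(s(q(a))))   [R3 at 1.1.1.1]
4. s(s(s(q(a))))  →  s(s(s(a)))   [R3 at 1.1.1]

Reduce t₂ = s(s(s(q(q(q(q(q(a)))))))):
1. s(s(s(q(q(q(q(q(a))))))))  →  s(s(s(q(q(q(q(a)))))))   [R3 at 1.1.1.1.1.1.1]
2. s(s(s(q(q(q(q(a)))))))  →  s(s(s(q(q(q(a))))))   [R3 at 1.1.1.1.1.1]
3. s(s(s(q(q(q(a))))))  →  s(s(s(q(q(a)))))   [R3 at 1.1.1.1.1]
4. s(s(s(q(q(a)))))  →  s(s(s(q(a))))   [R3 at 1.1.1.1]
5. s(s(s(q(a))))  →  s(s(s(a)))   [R3 at 1.1.1]

yes — NF(t₁) = s(s(s(a))), NF(t₂) = s(s(s(a)))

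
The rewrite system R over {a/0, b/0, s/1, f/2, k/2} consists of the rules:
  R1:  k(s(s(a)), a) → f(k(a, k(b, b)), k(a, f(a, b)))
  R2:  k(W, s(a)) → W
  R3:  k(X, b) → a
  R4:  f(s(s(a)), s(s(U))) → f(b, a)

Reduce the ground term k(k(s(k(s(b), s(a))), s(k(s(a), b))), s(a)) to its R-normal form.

1. k(k(s(k(s(b), s(a))), s(k(s(a), b))), s(a))  →  k(s(k(s(b), s(a))), s(k(s(a), b)))   [R2 at ε]
2. k(s(k(s(b), s(a))), s(k(s(a), b)))  →  k(s(s(b)), s(k(s(a), b)))   [R2 at 1.1]
3. k(s(s(b)), s(k(s(a), b)))  →  k(s(s(b)), s(a))   [R3 at 2.1]
4. k(s(s(b)), s(a))  →  s(s(b))   [R2 at ε]

s(s(b))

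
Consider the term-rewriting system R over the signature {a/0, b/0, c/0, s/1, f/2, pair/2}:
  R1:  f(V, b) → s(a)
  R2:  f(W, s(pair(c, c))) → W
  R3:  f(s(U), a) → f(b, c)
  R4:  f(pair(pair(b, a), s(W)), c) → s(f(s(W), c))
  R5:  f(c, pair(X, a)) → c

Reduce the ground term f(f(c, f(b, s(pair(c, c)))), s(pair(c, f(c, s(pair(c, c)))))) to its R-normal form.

s(a)

1. f(f(c, f(b, s(pair(c, c)))), s(pair(c, f(c, s(pair(c, c))))))  →  f(f(c, b), s(pair(c, f(c, s(pair(c, c))))))   [R2 at 1.2]
2. f(f(c, b), s(pair(c, f(c, s(pair(c, c))))))  →  f(s(a), s(pair(c, f(c, s(pair(c, c))))))   [R1 at 1]
3. f(s(a), s(pair(c, f(c, s(pair(c, c))))))  →  f(s(a), s(pair(c, c)))   [R2 at 2.1.2]
4. f(s(a), s(pair(c, c)))  →  s(a)   [R2 at ε]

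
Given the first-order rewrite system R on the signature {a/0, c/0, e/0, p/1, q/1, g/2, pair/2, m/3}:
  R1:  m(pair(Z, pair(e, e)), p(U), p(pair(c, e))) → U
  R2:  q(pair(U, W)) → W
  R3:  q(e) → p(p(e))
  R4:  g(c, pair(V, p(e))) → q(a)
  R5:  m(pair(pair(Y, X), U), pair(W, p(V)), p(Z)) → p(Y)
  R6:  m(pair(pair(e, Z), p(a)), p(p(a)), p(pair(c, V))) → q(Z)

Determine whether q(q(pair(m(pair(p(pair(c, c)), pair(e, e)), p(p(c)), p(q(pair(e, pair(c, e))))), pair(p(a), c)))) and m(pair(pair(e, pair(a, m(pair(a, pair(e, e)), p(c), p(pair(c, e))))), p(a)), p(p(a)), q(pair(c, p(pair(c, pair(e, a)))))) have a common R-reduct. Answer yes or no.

Reduce t₁ = q(q(pair(m(pair(p(pair(c, c)), pair(e, e)), p(p(c)), p(q(pair(e, pair(c, e))))), pair(p(a), c)))):
1. q(q(pair(m(pair(p(pair(c, c)), pair(e, e)), p(p(c)), p(q(pair(e, pair(c, e))))), pair(p(a), c))))  →  q(pair(p(a), c))   [R2 at 1]
2. q(pair(p(a), c))  →  c   [R2 at ε]

Reduce t₂ = m(pair(pair(e, pair(a, m(pair(a, pair(e, e)), p(c), p(pair(c, e))))), p(a)), p(p(a)), q(pair(c, p(pair(c, pair(e, a)))))):
1. m(pair(pair(e, pair(a, m(pair(a, pair(e, e)), p(c), p(pair(c, e))))), p(a)), p(p(a)), q(pair(c, p(pair(c, pair(e, a))))))  →  m(pair(pair(e, pair(a, c)), p(a)), p(p(a)), q(pair(c, p(pair(c, pair(e, a))))))   [R1 at 1.1.2.2]
2. m(pair(pair(e, pair(a, c)), p(a)), p(p(a)), q(pair(c, p(pair(c, pair(e, a))))))  →  m(pair(pair(e, pair(a, c)), p(a)), p(p(a)), p(pair(c, pair(e, a))))   [R2 at 3]
3. m(pair(pair(e, pair(a, c)), p(a)), p(p(a)), p(pair(c, pair(e, a))))  →  q(pair(a, c))   [R6 at ε]
4. q(pair(a, c))  →  c   [R2 at ε]

yes — NF(t₁) = c, NF(t₂) = c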